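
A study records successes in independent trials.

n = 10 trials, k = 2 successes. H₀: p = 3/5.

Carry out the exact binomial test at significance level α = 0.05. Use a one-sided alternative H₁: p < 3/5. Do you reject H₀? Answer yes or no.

reject H₀: yes

Exact binomial: n=10, k=2, p₀=3/5=0.6000
P(X≤2) from Σ C(n,i)·p₀^i·(1−p₀)^(n−i)
p-value (one-sided, H₁ less) = 0.01229
At α=0.05: p < α → reject H₀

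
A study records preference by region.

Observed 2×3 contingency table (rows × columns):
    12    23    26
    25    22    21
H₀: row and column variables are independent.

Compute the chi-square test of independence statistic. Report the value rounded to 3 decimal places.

Row totals [61, 68], col totals [37, 45, 47], n=129
χ² = (12−17.50)²/17.50 + (23−21.28)²/21.28 + (26−22.22)²/22.22 + (25−19.50)²/19.50 + (22−23.72)²/23.72 + (21−24.78)²/24.78 = 4.7559
df = 2

test statistic = 4.756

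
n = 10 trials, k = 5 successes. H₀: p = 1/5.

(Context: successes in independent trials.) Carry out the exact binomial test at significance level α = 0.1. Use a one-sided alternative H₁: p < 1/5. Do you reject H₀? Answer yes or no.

reject H₀: no

Exact binomial: n=10, k=5, p₀=1/5=0.2000
P(X≤5) from Σ C(n,i)·p₀^i·(1−p₀)^(n−i)
p-value (one-sided, H₁ less) = 0.99363
At α=0.1: p ≥ α → fail to reject H₀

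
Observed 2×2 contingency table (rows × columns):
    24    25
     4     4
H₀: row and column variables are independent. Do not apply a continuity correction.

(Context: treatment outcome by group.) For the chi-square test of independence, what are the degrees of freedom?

df = (r−1)(c−1) = (2−1)·(2−1) = 1

degrees of freedom = 1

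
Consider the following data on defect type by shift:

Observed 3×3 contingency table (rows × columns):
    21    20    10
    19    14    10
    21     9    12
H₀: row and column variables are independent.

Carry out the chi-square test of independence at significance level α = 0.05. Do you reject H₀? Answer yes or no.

reject H₀: no

Row totals [51, 43, 42], col totals [61, 43, 32], n=136
χ² = (21−22.88)²/22.88 + (20−16.12)²/16.12 + (10−12.00)²/12.00 + (19−19.29)²/19.29 + (14−13.60)²/13.60 + (10−10.12)²/10.12 + (21−18.84)²/18.84 + (9−13.28)²/13.28 + (12−9.88)²/9.88 = 3.5168
df = 4
p-value (upper-tail) = 0.47533
At α=0.05: p ≥ α → fail to reject H₀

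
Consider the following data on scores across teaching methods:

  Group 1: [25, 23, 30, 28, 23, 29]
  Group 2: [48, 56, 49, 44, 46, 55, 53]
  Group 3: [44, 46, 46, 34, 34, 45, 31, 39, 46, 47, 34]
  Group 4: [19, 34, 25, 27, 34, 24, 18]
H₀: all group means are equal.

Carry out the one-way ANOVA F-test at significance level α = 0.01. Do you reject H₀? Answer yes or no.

reject H₀: yes

Group means [26.33, 50.14, 40.55, 25.86], grand mean 36.645
SSB = Σnᵢ(x̄ᵢ−x̄)² = 2895.322; SSW = ΣΣ(x−x̄ᵢ)² = 805.775
MSB = 2895.322/3 = 965.1073; MSW = 805.775/27 = 29.8435
F = MSB/MSW = 32.3389
df = (3, 27)
p-value (upper-tail) = 0.00000
At α=0.01: p < α → reject H₀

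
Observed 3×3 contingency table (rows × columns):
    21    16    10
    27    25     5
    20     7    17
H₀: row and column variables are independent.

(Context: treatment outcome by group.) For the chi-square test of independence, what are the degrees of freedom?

degrees of freedom = 4

df = (r−1)(c−1) = (3−1)·(3−1) = 4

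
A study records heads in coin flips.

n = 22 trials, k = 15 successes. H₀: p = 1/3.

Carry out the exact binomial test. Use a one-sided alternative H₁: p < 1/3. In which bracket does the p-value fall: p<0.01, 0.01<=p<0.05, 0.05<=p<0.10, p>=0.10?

Exact binomial: n=22, k=15, p₀=1/3=0.3333
P(X≤15) from Σ C(n,i)·p₀^i·(1−p₀)^(n−i)
p-value (one-sided, H₁ less) = 0.99982
→ bracket: p>=0.10

p-value bracket: p>=0.10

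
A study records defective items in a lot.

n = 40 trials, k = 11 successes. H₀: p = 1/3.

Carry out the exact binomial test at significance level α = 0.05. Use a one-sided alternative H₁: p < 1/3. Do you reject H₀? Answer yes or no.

reject H₀: no

Exact binomial: n=40, k=11, p₀=1/3=0.3333
P(X≤11) from Σ C(n,i)·p₀^i·(1−p₀)^(n−i)
p-value (one-sided, H₁ less) = 0.27352
At α=0.05: p ≥ α → fail to reject H₀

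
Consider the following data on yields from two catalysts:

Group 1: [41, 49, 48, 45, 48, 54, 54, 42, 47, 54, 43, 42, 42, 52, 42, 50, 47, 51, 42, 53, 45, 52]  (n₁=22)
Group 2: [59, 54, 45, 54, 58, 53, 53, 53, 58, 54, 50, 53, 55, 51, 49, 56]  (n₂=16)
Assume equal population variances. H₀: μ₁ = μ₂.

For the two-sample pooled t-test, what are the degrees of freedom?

degrees of freedom = 36

df = n₁ + n₂ − 2 = 22 + 16 − 2 = 36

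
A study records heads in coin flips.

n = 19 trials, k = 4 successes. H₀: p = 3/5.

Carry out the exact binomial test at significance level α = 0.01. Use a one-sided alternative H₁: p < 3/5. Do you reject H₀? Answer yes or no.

reject H₀: yes

Exact binomial: n=19, k=4, p₀=3/5=0.6000
P(X≤4) from Σ C(n,i)·p₀^i·(1−p₀)^(n−i)
p-value (one-sided, H₁ less) = 0.00064
At α=0.01: p < α → reject H₀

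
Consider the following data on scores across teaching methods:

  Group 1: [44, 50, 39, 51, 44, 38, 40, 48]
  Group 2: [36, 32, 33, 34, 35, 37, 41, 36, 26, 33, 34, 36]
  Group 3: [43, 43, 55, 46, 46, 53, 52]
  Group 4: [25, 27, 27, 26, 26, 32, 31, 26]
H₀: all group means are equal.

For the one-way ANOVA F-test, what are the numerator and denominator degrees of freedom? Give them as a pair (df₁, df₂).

degrees of freedom = [3, 31]

k = 4 groups, N = 35 total
df = (k−1, N−k) = (4−1, 35−4) = (3, 31)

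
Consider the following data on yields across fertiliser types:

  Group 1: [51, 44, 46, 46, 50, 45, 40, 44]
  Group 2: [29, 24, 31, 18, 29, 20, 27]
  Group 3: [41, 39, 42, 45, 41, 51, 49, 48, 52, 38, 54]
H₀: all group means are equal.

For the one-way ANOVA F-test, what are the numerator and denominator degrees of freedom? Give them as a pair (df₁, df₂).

k = 3 groups, N = 26 total
df = (k−1, N−k) = (3−1, 26−3) = (2, 23)

degrees of freedom = [2, 23]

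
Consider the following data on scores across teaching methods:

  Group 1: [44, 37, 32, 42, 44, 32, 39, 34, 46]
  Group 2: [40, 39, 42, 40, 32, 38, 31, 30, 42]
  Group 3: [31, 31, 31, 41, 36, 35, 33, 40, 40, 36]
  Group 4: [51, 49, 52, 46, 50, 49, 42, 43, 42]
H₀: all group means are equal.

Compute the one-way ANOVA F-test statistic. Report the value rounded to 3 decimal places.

Group means [38.89, 37.11, 35.40, 47.11], grand mean 39.514
SSB = Σnᵢ(x̄ᵢ−x̄)² = 744.177; SSW = ΣΣ(x−x̄ᵢ)² = 681.067
MSB = 744.177/3 = 248.0589; MSW = 681.067/33 = 20.6384
F = MSB/MSW = 12.0193
df = (3, 33)

test statistic = 12.019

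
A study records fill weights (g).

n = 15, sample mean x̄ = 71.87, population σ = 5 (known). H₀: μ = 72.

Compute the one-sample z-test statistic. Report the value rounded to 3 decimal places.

test statistic = -0.101

SE = σ/√n = 5/√15 = 1.2910
z = (x̄−μ₀)/SE = (71.87−72)/1.2910 = -0.1007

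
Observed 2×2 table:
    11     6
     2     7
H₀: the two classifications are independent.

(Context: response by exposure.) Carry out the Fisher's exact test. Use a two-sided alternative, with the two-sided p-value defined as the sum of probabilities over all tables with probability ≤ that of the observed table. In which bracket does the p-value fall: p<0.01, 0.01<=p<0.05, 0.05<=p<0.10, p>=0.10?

Margins: r₁=17, r₂=9, c₁=13, c₂=13, n=26
p_obs = C(17,11)·C(9,2)/C(26,13); sum pmf over tables with pmf ≤ p_obs
p-value (two-sided) = 0.09684
→ bracket: 0.05<=p<0.10

p-value bracket: 0.05<=p<0.10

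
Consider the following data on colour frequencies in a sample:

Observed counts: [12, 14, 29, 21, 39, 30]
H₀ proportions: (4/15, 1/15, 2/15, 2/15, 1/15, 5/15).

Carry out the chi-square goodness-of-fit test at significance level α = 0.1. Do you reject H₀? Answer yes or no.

reject H₀: yes

n = 145; E_i = n·p_i = [38.67, 9.67, 19.33, 19.33, 9.67, 48.33]
χ² = (12−38.67)²/38.67 + (14−9.67)²/9.67 + (29−19.33)²/19.33 + (21−19.33)²/19.33 + (39−9.67)²/9.67 + (30−48.33)²/48.33 = 121.2759
df = 5
p-value (upper-tail) = 0.00000
At α=0.1: p < α → reject H₀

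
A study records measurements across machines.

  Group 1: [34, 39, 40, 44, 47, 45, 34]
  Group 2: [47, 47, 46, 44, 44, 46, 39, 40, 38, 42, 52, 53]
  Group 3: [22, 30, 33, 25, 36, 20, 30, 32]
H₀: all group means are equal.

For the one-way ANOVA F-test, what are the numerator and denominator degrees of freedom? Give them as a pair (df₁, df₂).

k = 3 groups, N = 27 total
df = (k−1, N−k) = (3−1, 27−3) = (2, 24)

degrees of freedom = [2, 24]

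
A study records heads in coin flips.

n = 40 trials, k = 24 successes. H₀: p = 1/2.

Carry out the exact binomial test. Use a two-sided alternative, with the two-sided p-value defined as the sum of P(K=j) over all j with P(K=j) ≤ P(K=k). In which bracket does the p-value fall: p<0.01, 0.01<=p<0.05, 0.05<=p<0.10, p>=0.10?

p-value bracket: p>=0.10

Exact binomial: n=40, k=24, p₀=1/2=0.5000
P(X=j) = C(n,j)·p₀^j·(1−p₀)^(n−j); p = Σ P(X=j) over j with P(X=j) ≤ P(X=24)
p-value (two-sided) = 0.26819
→ bracket: p>=0.10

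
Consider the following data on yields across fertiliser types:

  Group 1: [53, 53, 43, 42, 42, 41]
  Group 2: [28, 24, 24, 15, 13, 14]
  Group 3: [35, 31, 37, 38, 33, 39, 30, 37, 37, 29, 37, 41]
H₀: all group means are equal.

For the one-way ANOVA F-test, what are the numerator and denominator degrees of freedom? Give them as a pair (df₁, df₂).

k = 3 groups, N = 24 total
df = (k−1, N−k) = (3−1, 24−3) = (2, 21)

degrees of freedom = [2, 21]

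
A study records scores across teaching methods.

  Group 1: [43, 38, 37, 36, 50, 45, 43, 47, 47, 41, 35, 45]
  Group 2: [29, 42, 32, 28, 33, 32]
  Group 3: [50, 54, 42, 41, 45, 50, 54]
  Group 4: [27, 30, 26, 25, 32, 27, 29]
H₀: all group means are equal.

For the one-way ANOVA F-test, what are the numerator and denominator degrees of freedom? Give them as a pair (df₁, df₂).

degrees of freedom = [3, 28]

k = 4 groups, N = 32 total
df = (k−1, N−k) = (4−1, 32−4) = (3, 28)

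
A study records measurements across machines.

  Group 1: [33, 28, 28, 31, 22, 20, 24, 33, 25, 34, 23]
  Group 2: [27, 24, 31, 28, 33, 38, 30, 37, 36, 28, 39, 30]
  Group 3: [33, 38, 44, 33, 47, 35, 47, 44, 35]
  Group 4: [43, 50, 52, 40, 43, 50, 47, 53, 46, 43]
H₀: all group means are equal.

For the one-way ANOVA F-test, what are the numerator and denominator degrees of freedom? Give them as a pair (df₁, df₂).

k = 4 groups, N = 42 total
df = (k−1, N−k) = (4−1, 42−4) = (3, 38)

degrees of freedom = [3, 38]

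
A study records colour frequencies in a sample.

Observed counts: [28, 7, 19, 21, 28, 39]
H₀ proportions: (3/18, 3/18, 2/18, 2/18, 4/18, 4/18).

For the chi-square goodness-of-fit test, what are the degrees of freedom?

degrees of freedom = 5

df = k − 1 = 6 − 1 = 5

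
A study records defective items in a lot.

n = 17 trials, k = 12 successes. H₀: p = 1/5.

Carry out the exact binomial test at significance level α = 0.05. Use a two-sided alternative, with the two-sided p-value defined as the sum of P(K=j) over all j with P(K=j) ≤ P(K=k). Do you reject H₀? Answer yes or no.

Exact binomial: n=17, k=12, p₀=1/5=0.2000
P(X=j) = C(n,j)·p₀^j·(1−p₀)^(n−j); p = Σ P(X=j) over j with P(X=j) ≤ P(X=12)
p-value (two-sided) = 0.00001
At α=0.05: p < α → reject H₀

reject H₀: yes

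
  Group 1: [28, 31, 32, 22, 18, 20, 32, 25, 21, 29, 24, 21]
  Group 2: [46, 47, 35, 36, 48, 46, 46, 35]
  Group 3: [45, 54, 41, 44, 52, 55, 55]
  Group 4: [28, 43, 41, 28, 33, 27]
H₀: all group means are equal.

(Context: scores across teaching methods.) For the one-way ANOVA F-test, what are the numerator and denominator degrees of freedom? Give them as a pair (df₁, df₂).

degrees of freedom = [3, 29]

k = 4 groups, N = 33 total
df = (k−1, N−k) = (4−1, 33−4) = (3, 29)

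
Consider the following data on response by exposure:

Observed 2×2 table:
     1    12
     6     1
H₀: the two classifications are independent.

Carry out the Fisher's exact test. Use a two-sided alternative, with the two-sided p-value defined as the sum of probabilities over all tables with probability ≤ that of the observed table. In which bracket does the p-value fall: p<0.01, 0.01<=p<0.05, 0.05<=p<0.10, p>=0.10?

p-value bracket: p<0.01

Margins: r₁=13, r₂=7, c₁=7, c₂=13, n=20
p_obs = C(13,1)·C(7,6)/C(20,7); sum pmf over tables with pmf ≤ p_obs
p-value (two-sided) = 0.00119
→ bracket: p<0.01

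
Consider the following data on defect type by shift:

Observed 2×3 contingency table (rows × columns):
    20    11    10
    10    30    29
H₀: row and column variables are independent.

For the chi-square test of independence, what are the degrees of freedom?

df = (r−1)(c−1) = (2−1)·(3−1) = 2

degrees of freedom = 2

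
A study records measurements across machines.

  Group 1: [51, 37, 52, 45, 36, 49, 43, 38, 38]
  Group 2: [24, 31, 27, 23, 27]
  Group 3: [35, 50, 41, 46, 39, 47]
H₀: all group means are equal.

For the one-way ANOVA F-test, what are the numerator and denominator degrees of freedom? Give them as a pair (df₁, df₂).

degrees of freedom = [2, 17]

k = 3 groups, N = 20 total
df = (k−1, N−k) = (3−1, 20−3) = (2, 17)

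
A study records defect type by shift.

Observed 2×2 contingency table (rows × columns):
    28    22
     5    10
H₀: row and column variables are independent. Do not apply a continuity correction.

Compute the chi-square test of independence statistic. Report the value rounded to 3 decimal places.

test statistic = 2.372

Row totals [50, 15], col totals [33, 32], n=65
χ² = (28−25.38)²/25.38 + (22−24.62)²/24.62 + (5−7.62)²/7.62 + (10−7.38)²/7.38 = 2.3718
df = 1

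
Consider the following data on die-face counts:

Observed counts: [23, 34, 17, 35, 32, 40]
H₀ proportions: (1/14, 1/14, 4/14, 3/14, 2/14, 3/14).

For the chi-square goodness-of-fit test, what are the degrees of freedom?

degrees of freedom = 5

df = k − 1 = 6 − 1 = 5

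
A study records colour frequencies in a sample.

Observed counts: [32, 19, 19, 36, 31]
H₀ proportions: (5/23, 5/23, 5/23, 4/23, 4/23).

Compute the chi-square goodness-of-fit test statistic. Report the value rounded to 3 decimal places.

test statistic = 16.353

n = 137; E_i = n·p_i = [29.78, 29.78, 29.78, 23.83, 23.83]
χ² = (32−29.78)²/29.78 + (19−29.78)²/29.78 + (19−29.78)²/29.78 + (36−23.83)²/23.83 + (31−23.83)²/23.83 = 16.3529
df = 4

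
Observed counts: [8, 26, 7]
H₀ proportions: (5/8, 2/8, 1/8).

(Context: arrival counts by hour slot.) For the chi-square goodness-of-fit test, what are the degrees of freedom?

df = k − 1 = 3 − 1 = 2

degrees of freedom = 2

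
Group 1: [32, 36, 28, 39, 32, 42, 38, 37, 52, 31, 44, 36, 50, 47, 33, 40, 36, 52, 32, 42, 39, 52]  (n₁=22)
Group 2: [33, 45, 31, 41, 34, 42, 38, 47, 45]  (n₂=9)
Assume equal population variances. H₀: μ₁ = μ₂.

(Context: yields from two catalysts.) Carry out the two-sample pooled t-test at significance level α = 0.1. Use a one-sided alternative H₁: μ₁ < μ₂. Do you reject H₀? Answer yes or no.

x̄₁=39.545, s₁=7.334, n₁=22
x̄₂=39.556, s₂=5.833, n₂=9
s_p² = [21·7.334² + 8·5.833²]/29 = 48.3337
SE = √(s_p²·(1/22+1/9)) = 2.7509
t = (39.545−39.556)/2.7509 = -0.0037
df = 29
p-value (one-sided, H₁ less) = 0.49855
At α=0.1: p ≥ α → fail to reject H₀

reject H₀: no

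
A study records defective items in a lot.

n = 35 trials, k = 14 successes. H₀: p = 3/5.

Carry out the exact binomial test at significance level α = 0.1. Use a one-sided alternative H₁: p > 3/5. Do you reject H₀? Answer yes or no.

Exact binomial: n=35, k=14, p₀=3/5=0.6000
P(X≥14) from Σ C(n,i)·p₀^i·(1−p₀)^(n−i)
p-value (one-sided, H₁ greater) = 0.99474
At α=0.1: p ≥ α → fail to reject H₀

reject H₀: no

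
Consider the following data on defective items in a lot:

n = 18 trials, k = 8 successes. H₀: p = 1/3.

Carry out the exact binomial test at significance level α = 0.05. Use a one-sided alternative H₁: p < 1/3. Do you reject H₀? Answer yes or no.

reject H₀: no

Exact binomial: n=18, k=8, p₀=1/3=0.3333
P(X≤8) from Σ C(n,i)·p₀^i·(1−p₀)^(n−i)
p-value (one-sided, H₁ less) = 0.89240
At α=0.05: p ≥ α → fail to reject H₀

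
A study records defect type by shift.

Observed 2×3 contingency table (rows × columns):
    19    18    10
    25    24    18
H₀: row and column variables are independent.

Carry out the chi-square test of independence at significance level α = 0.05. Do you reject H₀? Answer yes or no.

Row totals [47, 67], col totals [44, 42, 28], n=114
χ² = (19−18.14)²/18.14 + (18−17.32)²/17.32 + (10−11.54)²/11.54 + (25−25.86)²/25.86 + (24−24.68)²/24.68 + (18−16.46)²/16.46 = 0.4666
df = 2
p-value (upper-tail) = 0.79190
At α=0.05: p ≥ α → fail to reject H₀

reject H₀: no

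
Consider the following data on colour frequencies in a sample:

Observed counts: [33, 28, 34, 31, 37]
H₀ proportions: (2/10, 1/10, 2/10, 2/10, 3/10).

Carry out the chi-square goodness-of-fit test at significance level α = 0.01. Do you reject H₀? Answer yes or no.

reject H₀: no

n = 163; E_i = n·p_i = [32.60, 16.30, 32.60, 32.60, 48.90]
χ² = (33−32.60)²/32.60 + (28−16.30)²/16.30 + (34−32.60)²/32.60 + (31−32.60)²/32.60 + (37−48.90)²/48.90 = 11.4376
df = 4
p-value (upper-tail) = 0.02206
At α=0.01: p ≥ α → fail to reject H₀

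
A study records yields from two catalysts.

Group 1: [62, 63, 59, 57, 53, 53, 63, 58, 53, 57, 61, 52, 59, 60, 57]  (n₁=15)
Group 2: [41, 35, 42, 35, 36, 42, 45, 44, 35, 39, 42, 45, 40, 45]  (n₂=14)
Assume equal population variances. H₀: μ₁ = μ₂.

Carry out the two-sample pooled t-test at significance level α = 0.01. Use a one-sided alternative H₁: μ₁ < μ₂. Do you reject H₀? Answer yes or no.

reject H₀: no

x̄₁=57.800, s₁=3.726, n₁=15
x̄₂=40.429, s₂=3.857, n₂=14
s_p² = [14·3.726² + 13·3.857²]/27 = 14.3640
SE = √(s_p²·(1/15+1/14)) = 1.4084
t = (57.800−40.429)/1.4084 = 12.3341
df = 27
p-value (one-sided, H₁ less) = 1.00000
At α=0.01: p ≥ α → fail to reject H₀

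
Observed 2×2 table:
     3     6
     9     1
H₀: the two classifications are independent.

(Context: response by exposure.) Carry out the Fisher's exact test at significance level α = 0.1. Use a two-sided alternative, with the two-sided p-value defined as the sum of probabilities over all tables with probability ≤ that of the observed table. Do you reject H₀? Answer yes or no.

Margins: r₁=9, r₂=10, c₁=12, c₂=7, n=19
p_obs = C(9,3)·C(10,9)/C(19,12); sum pmf over tables with pmf ≤ p_obs
p-value (two-sided) = 0.01977
At α=0.1: p < α → reject H₀

reject H₀: yes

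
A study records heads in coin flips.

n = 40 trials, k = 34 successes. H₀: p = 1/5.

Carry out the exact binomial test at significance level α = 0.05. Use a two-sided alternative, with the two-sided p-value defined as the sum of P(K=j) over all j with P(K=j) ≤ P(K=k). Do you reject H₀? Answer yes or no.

Exact binomial: n=40, k=34, p₀=1/5=0.2000
P(X=j) = C(n,j)·p₀^j·(1−p₀)^(n−j); p = Σ P(X=j) over j with P(X=j) ≤ P(X=34)
p-value (two-sided) = 0.00000
At α=0.05: p < α → reject H₀

reject H₀: yes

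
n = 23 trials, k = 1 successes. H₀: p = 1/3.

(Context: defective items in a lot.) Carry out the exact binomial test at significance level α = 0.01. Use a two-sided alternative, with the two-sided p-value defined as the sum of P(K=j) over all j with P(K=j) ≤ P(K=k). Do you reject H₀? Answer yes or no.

reject H₀: yes

Exact binomial: n=23, k=1, p₀=1/3=0.3333
P(X=j) = C(n,j)·p₀^j·(1−p₀)^(n−j); p = Σ P(X=j) over j with P(X=j) ≤ P(X=1)
p-value (two-sided) = 0.00153
At α=0.01: p < α → reject H₀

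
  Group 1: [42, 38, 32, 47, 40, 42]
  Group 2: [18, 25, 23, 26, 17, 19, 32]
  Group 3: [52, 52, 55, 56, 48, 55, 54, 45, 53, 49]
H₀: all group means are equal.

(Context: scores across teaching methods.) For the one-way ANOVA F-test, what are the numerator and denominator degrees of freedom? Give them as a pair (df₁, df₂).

k = 3 groups, N = 23 total
df = (k−1, N−k) = (3−1, 23−3) = (2, 20)

degrees of freedom = [2, 20]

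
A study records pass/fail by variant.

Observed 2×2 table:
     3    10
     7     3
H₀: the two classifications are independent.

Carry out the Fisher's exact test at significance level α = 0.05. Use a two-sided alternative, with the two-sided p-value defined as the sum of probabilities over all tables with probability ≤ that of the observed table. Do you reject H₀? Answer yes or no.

reject H₀: yes

Margins: r₁=13, r₂=10, c₁=10, c₂=13, n=23
p_obs = C(13,3)·C(10,7)/C(23,10); sum pmf over tables with pmf ≤ p_obs
p-value (two-sided) = 0.03968
At α=0.05: p < α → reject H₀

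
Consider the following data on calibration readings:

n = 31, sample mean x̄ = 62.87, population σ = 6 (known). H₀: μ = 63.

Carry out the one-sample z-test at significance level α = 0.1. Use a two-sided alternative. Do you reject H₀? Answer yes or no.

reject H₀: no

SE = σ/√n = 6/√31 = 1.0776
z = (x̄−μ₀)/SE = (62.87−63)/1.0776 = -0.1206
p-value (two-sided) = 0.90398
At α=0.1: p ≥ α → fail to reject H₀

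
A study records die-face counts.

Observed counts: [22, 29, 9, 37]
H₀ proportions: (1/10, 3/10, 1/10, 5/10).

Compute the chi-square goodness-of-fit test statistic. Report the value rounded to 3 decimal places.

n = 97; E_i = n·p_i = [9.70, 29.10, 9.70, 48.50]
χ² = (22−9.70)²/9.70 + (29−29.10)²/29.10 + (9−9.70)²/9.70 + (37−48.50)²/48.50 = 18.3746
df = 3

test statistic = 18.375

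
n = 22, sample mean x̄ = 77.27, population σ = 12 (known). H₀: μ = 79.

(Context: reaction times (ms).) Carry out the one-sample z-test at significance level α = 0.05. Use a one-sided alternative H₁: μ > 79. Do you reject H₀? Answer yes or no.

SE = σ/√n = 12/√22 = 2.5584
z = (x̄−μ₀)/SE = (77.27−79)/2.5584 = -0.6762
p-value (one-sided, H₁ greater) = 0.75054
At α=0.05: p ≥ α → fail to reject H₀

reject H₀: no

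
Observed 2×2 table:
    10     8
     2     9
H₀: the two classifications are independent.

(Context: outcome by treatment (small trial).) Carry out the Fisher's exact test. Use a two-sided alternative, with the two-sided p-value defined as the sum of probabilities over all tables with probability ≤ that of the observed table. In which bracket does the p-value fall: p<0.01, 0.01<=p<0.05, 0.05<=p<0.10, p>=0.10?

p-value bracket: 0.05<=p<0.10

Margins: r₁=18, r₂=11, c₁=12, c₂=17, n=29
p_obs = C(18,10)·C(11,2)/C(29,12); sum pmf over tables with pmf ≤ p_obs
p-value (two-sided) = 0.06411
→ bracket: 0.05<=p<0.10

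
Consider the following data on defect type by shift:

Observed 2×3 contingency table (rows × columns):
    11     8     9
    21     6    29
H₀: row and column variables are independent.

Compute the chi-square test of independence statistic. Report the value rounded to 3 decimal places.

Row totals [28, 56], col totals [32, 14, 38], n=84
χ² = (11−10.67)²/10.67 + (8−4.67)²/4.67 + (9−12.67)²/12.67 + (21−21.33)²/21.33 + (6−9.33)²/9.33 + (29−25.33)²/25.33 = 5.1792
df = 2

test statistic = 5.179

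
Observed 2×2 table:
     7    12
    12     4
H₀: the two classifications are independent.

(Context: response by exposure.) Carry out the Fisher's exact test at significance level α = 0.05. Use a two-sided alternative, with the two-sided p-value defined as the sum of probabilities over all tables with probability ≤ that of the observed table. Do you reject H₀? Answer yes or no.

reject H₀: yes

Margins: r₁=19, r₂=16, c₁=19, c₂=16, n=35
p_obs = C(19,7)·C(16,12)/C(35,19); sum pmf over tables with pmf ≤ p_obs
p-value (two-sided) = 0.04108
At α=0.05: p < α → reject H₀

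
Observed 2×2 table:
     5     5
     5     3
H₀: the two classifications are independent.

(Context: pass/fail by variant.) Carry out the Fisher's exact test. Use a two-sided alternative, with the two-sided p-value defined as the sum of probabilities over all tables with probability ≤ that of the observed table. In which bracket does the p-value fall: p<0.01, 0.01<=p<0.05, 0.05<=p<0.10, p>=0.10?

p-value bracket: p>=0.10

Margins: r₁=10, r₂=8, c₁=10, c₂=8, n=18
p_obs = C(10,5)·C(8,5)/C(18,10); sum pmf over tables with pmf ≤ p_obs
p-value (two-sided) = 0.66406
→ bracket: p>=0.10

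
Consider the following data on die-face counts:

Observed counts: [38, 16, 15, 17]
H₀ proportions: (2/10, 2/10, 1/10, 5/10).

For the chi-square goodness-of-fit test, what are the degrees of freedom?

df = k − 1 = 4 − 1 = 3

degrees of freedom = 3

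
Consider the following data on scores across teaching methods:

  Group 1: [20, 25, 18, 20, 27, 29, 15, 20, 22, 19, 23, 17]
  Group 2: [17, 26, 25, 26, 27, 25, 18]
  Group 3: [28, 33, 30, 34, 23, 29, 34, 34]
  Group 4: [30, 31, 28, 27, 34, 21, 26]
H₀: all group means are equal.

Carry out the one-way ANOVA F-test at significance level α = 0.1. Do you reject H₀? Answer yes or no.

reject H₀: yes

Group means [21.25, 23.43, 30.62, 28.14], grand mean 25.324
SSB = Σnᵢ(x̄ᵢ−x̄)² = 504.745; SSW = ΣΣ(x−x̄ᵢ)² = 500.696
MSB = 504.745/3 = 168.2482; MSW = 500.696/30 = 16.6899
F = MSB/MSW = 10.0809
df = (3, 30)
p-value (upper-tail) = 0.00009
At α=0.1: p < α → reject H₀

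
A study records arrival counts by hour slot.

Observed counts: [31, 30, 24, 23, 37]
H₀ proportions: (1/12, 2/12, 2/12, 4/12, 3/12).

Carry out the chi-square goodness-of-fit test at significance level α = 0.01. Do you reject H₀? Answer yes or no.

reject H₀: yes

n = 145; E_i = n·p_i = [12.08, 24.17, 24.17, 48.33, 36.25]
χ² = (31−12.08)²/12.08 + (30−24.17)²/24.17 + (24−24.17)²/24.17 + (23−48.33)²/48.33 + (37−36.25)²/36.25 = 44.3172
df = 4
p-value (upper-tail) = 0.00000
At α=0.01: p < α → reject H₀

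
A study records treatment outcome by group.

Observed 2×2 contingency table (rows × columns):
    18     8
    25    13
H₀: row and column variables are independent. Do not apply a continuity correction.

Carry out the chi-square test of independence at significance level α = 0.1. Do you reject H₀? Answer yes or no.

reject H₀: no

Row totals [26, 38], col totals [43, 21], n=64
χ² = (18−17.47)²/17.47 + (8−8.53)²/8.53 + (25−25.53)²/25.53 + (13−12.47)²/12.47 = 0.0829
df = 1
p-value (upper-tail) = 0.77337
At α=0.1: p ≥ α → fail to reject H₀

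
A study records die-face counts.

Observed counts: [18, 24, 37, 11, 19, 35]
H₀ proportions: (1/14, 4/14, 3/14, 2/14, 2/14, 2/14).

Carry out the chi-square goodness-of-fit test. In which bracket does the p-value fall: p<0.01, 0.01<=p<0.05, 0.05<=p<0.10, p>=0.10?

n = 144; E_i = n·p_i = [10.29, 41.14, 30.86, 20.57, 20.57, 20.57]
χ² = (18−10.29)²/10.29 + (24−41.14)²/41.14 + (37−30.86)²/30.86 + (11−20.57)²/20.57 + (19−20.57)²/20.57 + (35−20.57)²/20.57 = 28.8449
df = 5
p-value (upper-tail) = 0.00002
→ bracket: p<0.01

p-value bracket: p<0.01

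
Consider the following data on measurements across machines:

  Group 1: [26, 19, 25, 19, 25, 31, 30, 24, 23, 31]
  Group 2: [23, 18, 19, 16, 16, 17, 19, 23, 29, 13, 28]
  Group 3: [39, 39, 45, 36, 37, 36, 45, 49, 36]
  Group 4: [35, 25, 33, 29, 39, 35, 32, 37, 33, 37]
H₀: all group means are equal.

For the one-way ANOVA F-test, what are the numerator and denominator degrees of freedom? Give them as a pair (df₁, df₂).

degrees of freedom = [3, 36]

k = 4 groups, N = 40 total
df = (k−1, N−k) = (4−1, 40−4) = (3, 36)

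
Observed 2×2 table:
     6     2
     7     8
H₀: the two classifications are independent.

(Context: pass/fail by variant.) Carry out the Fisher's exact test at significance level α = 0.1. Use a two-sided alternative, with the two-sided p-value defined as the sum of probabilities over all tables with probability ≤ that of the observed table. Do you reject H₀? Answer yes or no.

Margins: r₁=8, r₂=15, c₁=13, c₂=10, n=23
p_obs = C(8,6)·C(15,7)/C(23,13); sum pmf over tables with pmf ≤ p_obs
p-value (two-sided) = 0.37879
At α=0.1: p ≥ α → fail to reject H₀

reject H₀: no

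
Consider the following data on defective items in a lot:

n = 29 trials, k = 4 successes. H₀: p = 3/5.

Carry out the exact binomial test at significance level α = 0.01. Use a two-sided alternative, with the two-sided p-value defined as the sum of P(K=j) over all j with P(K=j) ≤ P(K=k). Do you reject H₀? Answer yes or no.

reject H₀: yes

Exact binomial: n=29, k=4, p₀=3/5=0.6000
P(X=j) = C(n,j)·p₀^j·(1−p₀)^(n−j); p = Σ P(X=j) over j with P(X=j) ≤ P(X=4)
p-value (two-sided) = 0.00000
At α=0.01: p < α → reject H₀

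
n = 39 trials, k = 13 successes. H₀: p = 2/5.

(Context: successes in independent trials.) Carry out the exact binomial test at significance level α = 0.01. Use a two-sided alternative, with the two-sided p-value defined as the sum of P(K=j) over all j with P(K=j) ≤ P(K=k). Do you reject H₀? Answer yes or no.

Exact binomial: n=39, k=13, p₀=2/5=0.4000
P(X=j) = C(n,j)·p₀^j·(1−p₀)^(n−j); p = Σ P(X=j) over j with P(X=j) ≤ P(X=13)
p-value (two-sided) = 0.41968
At α=0.01: p ≥ α → fail to reject H₀

reject H₀: no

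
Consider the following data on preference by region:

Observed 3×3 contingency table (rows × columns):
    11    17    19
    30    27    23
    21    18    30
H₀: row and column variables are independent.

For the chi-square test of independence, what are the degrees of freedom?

degrees of freedom = 4

df = (r−1)(c−1) = (3−1)·(3−1) = 4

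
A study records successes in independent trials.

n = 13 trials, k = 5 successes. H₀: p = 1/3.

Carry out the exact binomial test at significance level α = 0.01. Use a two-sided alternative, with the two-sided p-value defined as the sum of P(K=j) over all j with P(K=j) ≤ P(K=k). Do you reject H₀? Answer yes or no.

reject H₀: no

Exact binomial: n=13, k=5, p₀=1/3=0.3333
P(X=j) = C(n,j)·p₀^j·(1−p₀)^(n−j); p = Σ P(X=j) over j with P(X=j) ≤ P(X=5)
p-value (two-sided) = 0.77039
At α=0.01: p ≥ α → fail to reject H₀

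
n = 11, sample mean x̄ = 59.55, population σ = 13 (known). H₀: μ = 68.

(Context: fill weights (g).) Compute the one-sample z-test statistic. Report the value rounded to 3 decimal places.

SE = σ/√n = 13/√11 = 3.9196
z = (x̄−μ₀)/SE = (59.55−68)/3.9196 = -2.1558

test statistic = -2.156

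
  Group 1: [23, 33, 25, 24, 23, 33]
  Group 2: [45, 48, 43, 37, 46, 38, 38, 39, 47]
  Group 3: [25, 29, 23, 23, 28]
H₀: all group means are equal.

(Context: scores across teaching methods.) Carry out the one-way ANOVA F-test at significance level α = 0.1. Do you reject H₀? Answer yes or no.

reject H₀: yes

Group means [26.83, 42.33, 25.60], grand mean 33.500
SSB = Σnᵢ(x̄ᵢ−x̄)² = 1280.967; SSW = ΣΣ(x−x̄ᵢ)² = 300.033
MSB = 1280.967/2 = 640.4833; MSW = 300.033/17 = 17.6490
F = MSB/MSW = 36.2900
df = (2, 17)
p-value (upper-tail) = 0.00000
At α=0.1: p < α → reject H₀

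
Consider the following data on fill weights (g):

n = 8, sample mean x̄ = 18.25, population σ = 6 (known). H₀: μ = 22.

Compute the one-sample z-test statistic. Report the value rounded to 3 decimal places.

test statistic = -1.768

SE = σ/√n = 6/√8 = 2.1213
z = (x̄−μ₀)/SE = (18.25−22)/2.1213 = -1.7678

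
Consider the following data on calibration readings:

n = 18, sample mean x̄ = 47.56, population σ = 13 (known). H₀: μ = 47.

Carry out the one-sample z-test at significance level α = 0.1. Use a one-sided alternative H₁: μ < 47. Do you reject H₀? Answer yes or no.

reject H₀: no

SE = σ/√n = 13/√18 = 3.0641
z = (x̄−μ₀)/SE = (47.56−47)/3.0641 = 0.1828
p-value (one-sided, H₁ less) = 0.57251
At α=0.1: p ≥ α → fail to reject H₀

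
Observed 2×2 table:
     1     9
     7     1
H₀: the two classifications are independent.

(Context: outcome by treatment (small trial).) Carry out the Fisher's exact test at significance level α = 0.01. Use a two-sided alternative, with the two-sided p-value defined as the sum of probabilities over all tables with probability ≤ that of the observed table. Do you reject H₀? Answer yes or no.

Margins: r₁=10, r₂=8, c₁=8, c₂=10, n=18
p_obs = C(10,1)·C(8,7)/C(18,8); sum pmf over tables with pmf ≤ p_obs
p-value (two-sided) = 0.00288
At α=0.01: p < α → reject H₀

reject H₀: yes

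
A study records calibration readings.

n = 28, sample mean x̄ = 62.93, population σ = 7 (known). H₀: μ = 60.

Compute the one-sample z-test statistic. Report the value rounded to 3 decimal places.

SE = σ/√n = 7/√28 = 1.3229
z = (x̄−μ₀)/SE = (62.93−60)/1.3229 = 2.2149

test statistic = 2.215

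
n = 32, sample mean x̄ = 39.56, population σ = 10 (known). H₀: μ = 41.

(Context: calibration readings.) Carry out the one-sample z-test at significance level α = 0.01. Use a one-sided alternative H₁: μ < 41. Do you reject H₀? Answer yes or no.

reject H₀: no

SE = σ/√n = 10/√32 = 1.7678
z = (x̄−μ₀)/SE = (39.56−41)/1.7678 = -0.8146
p-value (one-sided, H₁ less) = 0.20765
At α=0.01: p ≥ α → fail to reject H₀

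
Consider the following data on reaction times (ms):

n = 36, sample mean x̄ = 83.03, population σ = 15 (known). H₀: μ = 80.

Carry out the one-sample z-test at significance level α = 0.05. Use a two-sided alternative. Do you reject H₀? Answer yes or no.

SE = σ/√n = 15/√36 = 2.5000
z = (x̄−μ₀)/SE = (83.03−80)/2.5000 = 1.2120
p-value (two-sided) = 0.22551
At α=0.05: p ≥ α → fail to reject H₀

reject H₀: no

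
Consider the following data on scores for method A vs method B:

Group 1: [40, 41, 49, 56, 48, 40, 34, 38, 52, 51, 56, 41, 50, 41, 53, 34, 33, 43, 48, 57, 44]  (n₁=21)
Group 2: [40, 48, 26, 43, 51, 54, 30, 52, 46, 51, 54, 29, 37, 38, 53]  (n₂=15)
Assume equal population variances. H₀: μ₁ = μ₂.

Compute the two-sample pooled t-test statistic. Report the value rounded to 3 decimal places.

x̄₁=45.190, s₁=7.521, n₁=21
x̄₂=43.467, s₂=9.657, n₂=15
s_p² = [20·7.521² + 14·9.657²]/34 = 71.6756
SE = √(s_p²·(1/21+1/15)) = 2.8621
t = (45.190−43.467)/2.8621 = 0.6023
df = 34

test statistic = 0.602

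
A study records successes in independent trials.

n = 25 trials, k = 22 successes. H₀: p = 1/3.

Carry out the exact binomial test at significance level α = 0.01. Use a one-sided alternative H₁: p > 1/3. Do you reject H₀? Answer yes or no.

reject H₀: yes

Exact binomial: n=25, k=22, p₀=1/3=0.3333
P(X≥22) from Σ C(n,i)·p₀^i·(1−p₀)^(n−i)
p-value (one-sided, H₁ greater) = 0.00000
At α=0.01: p < α → reject H₀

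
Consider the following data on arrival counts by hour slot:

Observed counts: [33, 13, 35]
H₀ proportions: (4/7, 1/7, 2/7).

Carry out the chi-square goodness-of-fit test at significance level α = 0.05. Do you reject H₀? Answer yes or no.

reject H₀: yes

n = 81; E_i = n·p_i = [46.29, 11.57, 23.14]
χ² = (33−46.29)²/46.29 + (13−11.57)²/11.57 + (35−23.14)²/23.14 = 10.0648
df = 2
p-value (upper-tail) = 0.00652
At α=0.05: p < α → reject H₀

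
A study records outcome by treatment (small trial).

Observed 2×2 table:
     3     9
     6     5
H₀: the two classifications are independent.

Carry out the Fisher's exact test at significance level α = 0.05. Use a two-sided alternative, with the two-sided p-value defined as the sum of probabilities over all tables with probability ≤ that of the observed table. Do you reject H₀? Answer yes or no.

Margins: r₁=12, r₂=11, c₁=9, c₂=14, n=23
p_obs = C(12,3)·C(11,6)/C(23,9); sum pmf over tables with pmf ≤ p_obs
p-value (two-sided) = 0.21376
At α=0.05: p ≥ α → fail to reject H₀

reject H₀: no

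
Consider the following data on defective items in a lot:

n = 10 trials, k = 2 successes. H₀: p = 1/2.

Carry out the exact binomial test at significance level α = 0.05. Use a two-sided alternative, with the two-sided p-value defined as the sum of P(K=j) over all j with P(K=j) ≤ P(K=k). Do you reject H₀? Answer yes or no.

reject H₀: no

Exact binomial: n=10, k=2, p₀=1/2=0.5000
P(X=j) = C(n,j)·p₀^j·(1−p₀)^(n−j); p = Σ P(X=j) over j with P(X=j) ≤ P(X=2)
p-value (two-sided) = 0.10938
At α=0.05: p ≥ α → fail to reject H₀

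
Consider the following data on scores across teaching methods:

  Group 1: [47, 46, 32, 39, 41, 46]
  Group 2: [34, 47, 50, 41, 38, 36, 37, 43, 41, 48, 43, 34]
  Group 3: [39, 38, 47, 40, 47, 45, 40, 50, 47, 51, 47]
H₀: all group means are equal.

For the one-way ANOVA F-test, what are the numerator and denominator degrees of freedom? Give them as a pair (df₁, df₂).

k = 3 groups, N = 29 total
df = (k−1, N−k) = (3−1, 29−3) = (2, 26)

degrees of freedom = [2, 26]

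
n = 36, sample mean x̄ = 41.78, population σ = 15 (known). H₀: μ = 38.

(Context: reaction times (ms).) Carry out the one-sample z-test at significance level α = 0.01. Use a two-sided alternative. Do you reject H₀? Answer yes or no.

reject H₀: no

SE = σ/√n = 15/√36 = 2.5000
z = (x̄−μ₀)/SE = (41.78−38)/2.5000 = 1.5120
p-value (two-sided) = 0.13053
At α=0.01: p ≥ α → fail to reject H₀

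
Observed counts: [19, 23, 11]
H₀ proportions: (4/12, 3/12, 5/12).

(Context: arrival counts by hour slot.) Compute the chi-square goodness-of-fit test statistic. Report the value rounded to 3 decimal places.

n = 53; E_i = n·p_i = [17.67, 13.25, 22.08]
χ² = (19−17.67)²/17.67 + (23−13.25)²/13.25 + (11−22.08)²/22.08 = 12.8377
df = 2

test statistic = 12.838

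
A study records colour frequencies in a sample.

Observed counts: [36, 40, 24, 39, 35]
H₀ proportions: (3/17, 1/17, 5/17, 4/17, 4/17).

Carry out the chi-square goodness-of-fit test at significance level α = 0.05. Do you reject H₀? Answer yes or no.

reject H₀: yes

n = 174; E_i = n·p_i = [30.71, 10.24, 51.18, 40.94, 40.94]
χ² = (36−30.71)²/30.71 + (40−10.24)²/10.24 + (24−51.18)²/51.18 + (39−40.94)²/40.94 + (35−40.94)²/40.94 = 102.8557
df = 4
p-value (upper-tail) = 0.00000
At α=0.05: p < α → reject H₀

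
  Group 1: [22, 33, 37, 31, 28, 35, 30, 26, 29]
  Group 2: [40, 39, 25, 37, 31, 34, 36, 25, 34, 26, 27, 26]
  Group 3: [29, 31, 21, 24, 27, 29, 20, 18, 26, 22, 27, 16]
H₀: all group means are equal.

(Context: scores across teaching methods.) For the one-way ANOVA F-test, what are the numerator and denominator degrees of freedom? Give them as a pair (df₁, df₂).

degrees of freedom = [2, 30]

k = 3 groups, N = 33 total
df = (k−1, N−k) = (3−1, 33−3) = (2, 30)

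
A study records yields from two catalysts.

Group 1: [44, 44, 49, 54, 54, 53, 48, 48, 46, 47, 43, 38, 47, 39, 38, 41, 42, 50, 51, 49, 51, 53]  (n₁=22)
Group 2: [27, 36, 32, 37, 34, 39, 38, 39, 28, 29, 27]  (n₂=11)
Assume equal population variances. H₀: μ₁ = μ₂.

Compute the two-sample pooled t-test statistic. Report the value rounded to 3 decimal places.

test statistic = 7.297

x̄₁=46.773, s₁=5.080, n₁=22
x̄₂=33.273, s₂=4.860, n₂=11
s_p² = [21·5.080² + 10·4.860²]/31 = 25.0982
SE = √(s_p²·(1/22+1/11)) = 1.8500
t = (46.773−33.273)/1.8500 = 7.2973
df = 31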